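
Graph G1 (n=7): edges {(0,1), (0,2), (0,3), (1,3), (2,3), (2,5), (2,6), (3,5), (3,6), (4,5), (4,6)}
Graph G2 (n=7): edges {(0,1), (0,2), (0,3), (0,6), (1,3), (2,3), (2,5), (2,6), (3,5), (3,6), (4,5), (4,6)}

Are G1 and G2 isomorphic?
No, not isomorphic

The graphs are NOT isomorphic.

Counting edges: G1 has 11 edge(s); G2 has 12 edge(s).
Edge count is an isomorphism invariant (a bijection on vertices induces a bijection on edges), so differing edge counts rule out isomorphism.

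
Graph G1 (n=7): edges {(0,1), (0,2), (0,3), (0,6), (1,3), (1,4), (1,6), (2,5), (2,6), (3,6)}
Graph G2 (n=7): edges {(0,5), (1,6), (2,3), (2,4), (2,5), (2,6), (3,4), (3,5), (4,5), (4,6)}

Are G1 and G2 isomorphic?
Yes, isomorphic

The graphs are isomorphic.
One valid mapping φ: V(G1) → V(G2): 0→2, 1→5, 2→6, 3→3, 4→0, 5→1, 6→4

Verify φ preserves adjacency — for each edge of G1, its image is an edge of G2:
  (0,1) → (φ(0),φ(1)) = (2,5) ∈ E(G2) ✓
  (0,2) → (φ(0),φ(2)) = (2,6) ∈ E(G2) ✓
  (0,3) → (φ(0),φ(3)) = (2,3) ∈ E(G2) ✓
  (0,6) → (φ(0),φ(6)) = (2,4) ∈ E(G2) ✓
  (1,3) → (φ(1),φ(3)) = (3,5) ∈ E(G2) ✓
  (1,4) → (φ(1),φ(4)) = (0,5) ∈ E(G2) ✓
  (1,6) → (φ(1),φ(6)) = (4,5) ∈ E(G2) ✓
  (2,5) → (φ(2),φ(5)) = (1,6) ∈ E(G2) ✓
  (2,6) → (φ(2),φ(6)) = (4,6) ∈ E(G2) ✓
  (3,6) → (φ(3),φ(6)) = (3,4) ∈ E(G2) ✓
All 10 edges of G1 map to edges of G2, and |E(G1)| = |E(G2)| = 10, so φ is a bijection on edges as well as vertices. Hence G1 ≅ G2.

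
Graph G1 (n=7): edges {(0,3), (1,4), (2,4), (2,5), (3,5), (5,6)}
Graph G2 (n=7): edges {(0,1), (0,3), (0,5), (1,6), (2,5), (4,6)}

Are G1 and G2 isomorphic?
Yes, isomorphic

The graphs are isomorphic.
One valid mapping φ: V(G1) → V(G2): 0→2, 1→4, 2→1, 3→5, 4→6, 5→0, 6→3

Verify φ preserves adjacency — for each edge of G1, its image is an edge of G2:
  (0,3) → (φ(0),φ(3)) = (2,5) ∈ E(G2) ✓
  (1,4) → (φ(1),φ(4)) = (4,6) ∈ E(G2) ✓
  (2,4) → (φ(2),φ(4)) = (1,6) ∈ E(G2) ✓
  (2,5) → (φ(2),φ(5)) = (0,1) ∈ E(G2) ✓
  (3,5) → (φ(3),φ(5)) = (0,5) ∈ E(G2) ✓
  (5,6) → (φ(5),φ(6)) = (0,3) ∈ E(G2) ✓
All 6 edges of G1 map to edges of G2, and |E(G1)| = |E(G2)| = 6, so φ is a bijection on edges as well as vertices. Hence G1 ≅ G2.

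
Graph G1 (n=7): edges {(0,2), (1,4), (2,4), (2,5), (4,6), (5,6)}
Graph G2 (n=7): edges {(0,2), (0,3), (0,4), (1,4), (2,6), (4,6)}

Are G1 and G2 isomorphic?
Yes, isomorphic

The graphs are isomorphic.
One valid mapping φ: V(G1) → V(G2): 0→3, 1→1, 2→0, 3→5, 4→4, 5→2, 6→6

Verify φ preserves adjacency — for each edge of G1, its image is an edge of G2:
  (0,2) → (φ(0),φ(2)) = (0,3) ∈ E(G2) ✓
  (1,4) → (φ(1),φ(4)) = (1,4) ∈ E(G2) ✓
  (2,4) → (φ(2),φ(4)) = (0,4) ∈ E(G2) ✓
  (2,5) → (φ(2),φ(5)) = (0,2) ∈ E(G2) ✓
  (4,6) → (φ(4),φ(6)) = (4,6) ∈ E(G2) ✓
  (5,6) → (φ(5),φ(6)) = (2,6) ∈ E(G2) ✓
All 6 edges of G1 map to edges of G2, and |E(G1)| = |E(G2)| = 6, so φ is a bijection on edges as well as vertices. Hence G1 ≅ G2.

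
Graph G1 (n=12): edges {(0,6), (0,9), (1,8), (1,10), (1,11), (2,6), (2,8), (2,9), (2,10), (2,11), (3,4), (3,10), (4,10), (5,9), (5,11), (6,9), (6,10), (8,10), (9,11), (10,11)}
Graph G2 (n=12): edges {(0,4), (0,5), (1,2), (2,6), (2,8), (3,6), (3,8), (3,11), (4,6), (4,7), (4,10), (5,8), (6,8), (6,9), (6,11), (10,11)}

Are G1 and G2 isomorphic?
No, not isomorphic

The graphs are NOT isomorphic.

Degrees in G1: deg(0)=2, deg(1)=3, deg(2)=5, deg(3)=2, deg(4)=2, deg(5)=2, deg(6)=4, deg(7)=0, deg(8)=3, deg(9)=5, deg(10)=7, deg(11)=5.
Sorted degree sequence of G1: [7, 5, 5, 5, 4, 3, 3, 2, 2, 2, 2, 0].
Degrees in G2: deg(0)=2, deg(1)=1, deg(2)=3, deg(3)=3, deg(4)=4, deg(5)=2, deg(6)=6, deg(7)=1, deg(8)=4, deg(9)=1, deg(10)=2, deg(11)=3.
Sorted degree sequence of G2: [6, 4, 4, 3, 3, 3, 2, 2, 2, 1, 1, 1].
The (sorted) degree sequence is an isomorphism invariant, so since G1 and G2 have different degree sequences they cannot be isomorphic.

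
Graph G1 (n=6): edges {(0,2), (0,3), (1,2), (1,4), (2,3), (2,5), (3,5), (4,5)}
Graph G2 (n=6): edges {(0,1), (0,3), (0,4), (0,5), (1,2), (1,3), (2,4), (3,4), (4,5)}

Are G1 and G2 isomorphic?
No, not isomorphic

The graphs are NOT isomorphic.

Counting triangles (3-cliques): G1 has 2, G2 has 3.
Triangle count is an isomorphism invariant, so differing triangle counts rule out isomorphism.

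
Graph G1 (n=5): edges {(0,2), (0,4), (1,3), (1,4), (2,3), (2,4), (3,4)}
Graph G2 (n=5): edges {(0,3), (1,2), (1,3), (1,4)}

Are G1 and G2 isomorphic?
No, not isomorphic

The graphs are NOT isomorphic.

Counting triangles (3-cliques): G1 has 3, G2 has 0.
Triangle count is an isomorphism invariant, so differing triangle counts rule out isomorphism.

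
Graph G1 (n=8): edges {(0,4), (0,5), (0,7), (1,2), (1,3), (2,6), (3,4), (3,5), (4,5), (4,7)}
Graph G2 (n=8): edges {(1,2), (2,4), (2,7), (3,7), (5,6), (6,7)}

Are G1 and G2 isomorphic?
No, not isomorphic

The graphs are NOT isomorphic.

Connected components of G1: 1 component(s) with vertex sets [[0, 1, 2, 3, 4, 5, 6, 7]], sizes [8].
Connected components of G2: 2 component(s) with vertex sets [[0], [1, 2, 3, 4, 5, 6, 7]], sizes [1, 7].
The number of connected components (and the multiset of component sizes) is an isomorphism invariant — an isomorphism maps each component of G1 bijectively onto a component of G2. Since G1 has 1 component(s) and G2 has 2, they cannot be isomorphic.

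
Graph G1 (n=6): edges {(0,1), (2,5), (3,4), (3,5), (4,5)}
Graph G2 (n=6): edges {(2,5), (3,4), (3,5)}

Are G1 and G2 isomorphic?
No, not isomorphic

The graphs are NOT isomorphic.

Counting edges: G1 has 5 edge(s); G2 has 3 edge(s).
Edge count is an isomorphism invariant (a bijection on vertices induces a bijection on edges), so differing edge counts rule out isomorphism.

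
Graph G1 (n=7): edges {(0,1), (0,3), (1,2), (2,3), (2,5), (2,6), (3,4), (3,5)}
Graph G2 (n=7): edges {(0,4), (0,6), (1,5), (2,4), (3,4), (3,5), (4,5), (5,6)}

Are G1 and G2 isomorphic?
Yes, isomorphic

The graphs are isomorphic.
One valid mapping φ: V(G1) → V(G2): 0→6, 1→0, 2→4, 3→5, 4→1, 5→3, 6→2

Verify φ preserves adjacency — for each edge of G1, its image is an edge of G2:
  (0,1) → (φ(0),φ(1)) = (0,6) ∈ E(G2) ✓
  (0,3) → (φ(0),φ(3)) = (5,6) ∈ E(G2) ✓
  (1,2) → (φ(1),φ(2)) = (0,4) ∈ E(G2) ✓
  (2,3) → (φ(2),φ(3)) = (4,5) ∈ E(G2) ✓
  (2,5) → (φ(2),φ(5)) = (3,4) ∈ E(G2) ✓
  (2,6) → (φ(2),φ(6)) = (2,4) ∈ E(G2) ✓
  (3,4) → (φ(3),φ(4)) = (1,5) ∈ E(G2) ✓
  (3,5) → (φ(3),φ(5)) = (3,5) ∈ E(G2) ✓
All 8 edges of G1 map to edges of G2, and |E(G1)| = |E(G2)| = 8, so φ is a bijection on edges as well as vertices. Hence G1 ≅ G2.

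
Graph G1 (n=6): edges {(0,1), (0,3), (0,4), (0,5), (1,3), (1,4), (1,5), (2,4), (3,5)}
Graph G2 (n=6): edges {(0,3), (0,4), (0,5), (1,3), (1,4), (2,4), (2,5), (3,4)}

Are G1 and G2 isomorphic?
No, not isomorphic

The graphs are NOT isomorphic.

Degrees in G1: deg(0)=4, deg(1)=4, deg(2)=1, deg(3)=3, deg(4)=3, deg(5)=3.
Sorted degree sequence of G1: [4, 4, 3, 3, 3, 1].
Degrees in G2: deg(0)=3, deg(1)=2, deg(2)=2, deg(3)=3, deg(4)=4, deg(5)=2.
Sorted degree sequence of G2: [4, 3, 3, 2, 2, 2].
The (sorted) degree sequence is an isomorphism invariant, so since G1 and G2 have different degree sequences they cannot be isomorphic.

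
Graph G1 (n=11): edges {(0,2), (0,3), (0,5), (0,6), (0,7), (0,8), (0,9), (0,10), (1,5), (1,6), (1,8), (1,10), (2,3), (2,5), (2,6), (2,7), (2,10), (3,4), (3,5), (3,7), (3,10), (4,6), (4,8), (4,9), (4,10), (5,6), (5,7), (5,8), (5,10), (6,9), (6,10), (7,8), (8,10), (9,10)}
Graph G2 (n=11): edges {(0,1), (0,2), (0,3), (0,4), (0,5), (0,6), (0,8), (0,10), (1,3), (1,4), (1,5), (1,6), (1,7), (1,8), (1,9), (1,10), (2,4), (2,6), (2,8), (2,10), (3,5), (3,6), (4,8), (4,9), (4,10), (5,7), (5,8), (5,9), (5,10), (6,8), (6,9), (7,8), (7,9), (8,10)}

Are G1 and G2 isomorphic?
Yes, isomorphic

The graphs are isomorphic.
One valid mapping φ: V(G1) → V(G2): 0→8, 1→3, 2→10, 3→4, 4→9, 5→0, 6→5, 7→2, 8→6, 9→7, 10→1

Verify φ preserves adjacency — for each edge of G1, its image is an edge of G2:
  (0,2) → (φ(0),φ(2)) = (8,10) ∈ E(G2) ✓
  (0,3) → (φ(0),φ(3)) = (4,8) ∈ E(G2) ✓
  (0,5) → (φ(0),φ(5)) = (0,8) ∈ E(G2) ✓
  (0,6) → (φ(0),φ(6)) = (5,8) ∈ E(G2) ✓
  (0,7) → (φ(0),φ(7)) = (2,8) ∈ E(G2) ✓
  (0,8) → (φ(0),φ(8)) = (6,8) ∈ E(G2) ✓
  (0,9) → (φ(0),φ(9)) = (7,8) ∈ E(G2) ✓
  (0,10) → (φ(0),φ(10)) = (1,8) ∈ E(G2) ✓
  (1,5) → (φ(1),φ(5)) = (0,3) ∈ E(G2) ✓
  (1,6) → (φ(1),φ(6)) = (3,5) ∈ E(G2) ✓
  (1,8) → (φ(1),φ(8)) = (3,6) ∈ E(G2) ✓
  (1,10) → (φ(1),φ(10)) = (1,3) ∈ E(G2) ✓
  (2,3) → (φ(2),φ(3)) = (4,10) ∈ E(G2) ✓
  (2,5) → (φ(2),φ(5)) = (0,10) ∈ E(G2) ✓
  (2,6) → (φ(2),φ(6)) = (5,10) ∈ E(G2) ✓
  (2,7) → (φ(2),φ(7)) = (2,10) ∈ E(G2) ✓
  (2,10) → (φ(2),φ(10)) = (1,10) ∈ E(G2) ✓
  (3,4) → (φ(3),φ(4)) = (4,9) ∈ E(G2) ✓
  (3,5) → (φ(3),φ(5)) = (0,4) ∈ E(G2) ✓
  (3,7) → (φ(3),φ(7)) = (2,4) ∈ E(G2) ✓
  (3,10) → (φ(3),φ(10)) = (1,4) ∈ E(G2) ✓
  (4,6) → (φ(4),φ(6)) = (5,9) ∈ E(G2) ✓
  (4,8) → (φ(4),φ(8)) = (6,9) ∈ E(G2) ✓
  (4,9) → (φ(4),φ(9)) = (7,9) ∈ E(G2) ✓
  (4,10) → (φ(4),φ(10)) = (1,9) ∈ E(G2) ✓
  (5,6) → (φ(5),φ(6)) = (0,5) ∈ E(G2) ✓
  (5,7) → (φ(5),φ(7)) = (0,2) ∈ E(G2) ✓
  (5,8) → (φ(5),φ(8)) = (0,6) ∈ E(G2) ✓
  (5,10) → (φ(5),φ(10)) = (0,1) ∈ E(G2) ✓
  (6,9) → (φ(6),φ(9)) = (5,7) ∈ E(G2) ✓
  (6,10) → (φ(6),φ(10)) = (1,5) ∈ E(G2) ✓
  (7,8) → (φ(7),φ(8)) = (2,6) ∈ E(G2) ✓
  (8,10) → (φ(8),φ(10)) = (1,6) ∈ E(G2) ✓
  (9,10) → (φ(9),φ(10)) = (1,7) ∈ E(G2) ✓
All 34 edges of G1 map to edges of G2, and |E(G1)| = |E(G2)| = 34, so φ is a bijection on edges as well as vertices. Hence G1 ≅ G2.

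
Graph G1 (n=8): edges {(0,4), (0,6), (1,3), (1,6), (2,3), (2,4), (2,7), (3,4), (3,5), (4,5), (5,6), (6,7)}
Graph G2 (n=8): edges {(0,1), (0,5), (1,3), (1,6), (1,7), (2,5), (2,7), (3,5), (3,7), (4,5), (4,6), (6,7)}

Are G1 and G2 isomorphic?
Yes, isomorphic

The graphs are isomorphic.
One valid mapping φ: V(G1) → V(G2): 0→2, 1→0, 2→6, 3→1, 4→7, 5→3, 6→5, 7→4

Verify φ preserves adjacency — for each edge of G1, its image is an edge of G2:
  (0,4) → (φ(0),φ(4)) = (2,7) ∈ E(G2) ✓
  (0,6) → (φ(0),φ(6)) = (2,5) ∈ E(G2) ✓
  (1,3) → (φ(1),φ(3)) = (0,1) ∈ E(G2) ✓
  (1,6) → (φ(1),φ(6)) = (0,5) ∈ E(G2) ✓
  (2,3) → (φ(2),φ(3)) = (1,6) ∈ E(G2) ✓
  (2,4) → (φ(2),φ(4)) = (6,7) ∈ E(G2) ✓
  (2,7) → (φ(2),φ(7)) = (4,6) ∈ E(G2) ✓
  (3,4) → (φ(3),φ(4)) = (1,7) ∈ E(G2) ✓
  (3,5) → (φ(3),φ(5)) = (1,3) ∈ E(G2) ✓
  (4,5) → (φ(4),φ(5)) = (3,7) ∈ E(G2) ✓
  (5,6) → (φ(5),φ(6)) = (3,5) ∈ E(G2) ✓
  (6,7) → (φ(6),φ(7)) = (4,5) ∈ E(G2) ✓
All 12 edges of G1 map to edges of G2, and |E(G1)| = |E(G2)| = 12, so φ is a bijection on edges as well as vertices. Hence G1 ≅ G2.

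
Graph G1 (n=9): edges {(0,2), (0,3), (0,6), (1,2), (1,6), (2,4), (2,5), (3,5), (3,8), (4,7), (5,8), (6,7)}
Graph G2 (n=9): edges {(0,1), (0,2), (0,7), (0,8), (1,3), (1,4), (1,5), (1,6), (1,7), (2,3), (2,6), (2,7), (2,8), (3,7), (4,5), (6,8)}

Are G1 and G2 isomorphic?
No, not isomorphic

The graphs are NOT isomorphic.

Counting triangles (3-cliques): G1 has 1, G2 has 7.
Triangle count is an isomorphism invariant, so differing triangle counts rule out isomorphism.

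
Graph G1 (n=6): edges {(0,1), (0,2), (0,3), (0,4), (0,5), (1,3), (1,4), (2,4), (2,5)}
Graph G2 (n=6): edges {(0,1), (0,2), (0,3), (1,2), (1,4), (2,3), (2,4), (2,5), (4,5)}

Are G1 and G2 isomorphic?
Yes, isomorphic

The graphs are isomorphic.
One valid mapping φ: V(G1) → V(G2): 0→2, 1→4, 2→0, 3→5, 4→1, 5→3

Verify φ preserves adjacency — for each edge of G1, its image is an edge of G2:
  (0,1) → (φ(0),φ(1)) = (2,4) ∈ E(G2) ✓
  (0,2) → (φ(0),φ(2)) = (0,2) ∈ E(G2) ✓
  (0,3) → (φ(0),φ(3)) = (2,5) ∈ E(G2) ✓
  (0,4) → (φ(0),φ(4)) = (1,2) ∈ E(G2) ✓
  (0,5) → (φ(0),φ(5)) = (2,3) ∈ E(G2) ✓
  (1,3) → (φ(1),φ(3)) = (4,5) ∈ E(G2) ✓
  (1,4) → (φ(1),φ(4)) = (1,4) ∈ E(G2) ✓
  (2,4) → (φ(2),φ(4)) = (0,1) ∈ E(G2) ✓
  (2,5) → (φ(2),φ(5)) = (0,3) ∈ E(G2) ✓
All 9 edges of G1 map to edges of G2, and |E(G1)| = |E(G2)| = 9, so φ is a bijection on edges as well as vertices. Hence G1 ≅ G2.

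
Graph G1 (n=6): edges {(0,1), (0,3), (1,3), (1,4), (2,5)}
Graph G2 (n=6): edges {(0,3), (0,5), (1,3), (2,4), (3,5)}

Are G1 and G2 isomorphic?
Yes, isomorphic

The graphs are isomorphic.
One valid mapping φ: V(G1) → V(G2): 0→5, 1→3, 2→2, 3→0, 4→1, 5→4

Verify φ preserves adjacency — for each edge of G1, its image is an edge of G2:
  (0,1) → (φ(0),φ(1)) = (3,5) ∈ E(G2) ✓
  (0,3) → (φ(0),φ(3)) = (0,5) ∈ E(G2) ✓
  (1,3) → (φ(1),φ(3)) = (0,3) ∈ E(G2) ✓
  (1,4) → (φ(1),φ(4)) = (1,3) ∈ E(G2) ✓
  (2,5) → (φ(2),φ(5)) = (2,4) ∈ E(G2) ✓
All 5 edges of G1 map to edges of G2, and |E(G1)| = |E(G2)| = 5, so φ is a bijection on edges as well as vertices. Hence G1 ≅ G2.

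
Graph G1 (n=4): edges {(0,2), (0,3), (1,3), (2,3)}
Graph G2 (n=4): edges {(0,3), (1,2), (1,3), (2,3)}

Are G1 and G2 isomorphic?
Yes, isomorphic

The graphs are isomorphic.
One valid mapping φ: V(G1) → V(G2): 0→1, 1→0, 2→2, 3→3

Verify φ preserves adjacency — for each edge of G1, its image is an edge of G2:
  (0,2) → (φ(0),φ(2)) = (1,2) ∈ E(G2) ✓
  (0,3) → (φ(0),φ(3)) = (1,3) ∈ E(G2) ✓
  (1,3) → (φ(1),φ(3)) = (0,3) ∈ E(G2) ✓
  (2,3) → (φ(2),φ(3)) = (2,3) ∈ E(G2) ✓
All 4 edges of G1 map to edges of G2, and |E(G1)| = |E(G2)| = 4, so φ is a bijection on edges as well as vertices. Hence G1 ≅ G2.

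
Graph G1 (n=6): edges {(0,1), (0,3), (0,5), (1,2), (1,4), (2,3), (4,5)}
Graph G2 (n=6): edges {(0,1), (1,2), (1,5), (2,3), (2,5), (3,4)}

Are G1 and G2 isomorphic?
No, not isomorphic

The graphs are NOT isomorphic.

Counting triangles (3-cliques): G1 has 0, G2 has 1.
Triangle count is an isomorphism invariant, so differing triangle counts rule out isomorphism.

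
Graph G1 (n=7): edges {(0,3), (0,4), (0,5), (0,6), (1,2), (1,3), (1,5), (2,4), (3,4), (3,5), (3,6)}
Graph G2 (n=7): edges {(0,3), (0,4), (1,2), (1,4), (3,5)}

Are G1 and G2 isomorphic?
No, not isomorphic

The graphs are NOT isomorphic.

Connected components of G1: 1 component(s) with vertex sets [[0, 1, 2, 3, 4, 5, 6]], sizes [7].
Connected components of G2: 2 component(s) with vertex sets [[6], [0, 1, 2, 3, 4, 5]], sizes [1, 6].
The number of connected components (and the multiset of component sizes) is an isomorphism invariant — an isomorphism maps each component of G1 bijectively onto a component of G2. Since G1 has 1 component(s) and G2 has 2, they cannot be isomorphic.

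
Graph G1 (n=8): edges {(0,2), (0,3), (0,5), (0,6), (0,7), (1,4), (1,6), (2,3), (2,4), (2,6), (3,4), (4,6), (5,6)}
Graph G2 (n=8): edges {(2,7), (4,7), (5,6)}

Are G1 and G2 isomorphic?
No, not isomorphic

The graphs are NOT isomorphic.

Connected components of G1: 1 component(s) with vertex sets [[0, 1, 2, 3, 4, 5, 6, 7]], sizes [8].
Connected components of G2: 5 component(s) with vertex sets [[0], [1], [3], [5, 6], [2, 4, 7]], sizes [1, 1, 1, 2, 3].
The number of connected components (and the multiset of component sizes) is an isomorphism invariant — an isomorphism maps each component of G1 bijectively onto a component of G2. Since G1 has 1 component(s) and G2 has 5, they cannot be isomorphic.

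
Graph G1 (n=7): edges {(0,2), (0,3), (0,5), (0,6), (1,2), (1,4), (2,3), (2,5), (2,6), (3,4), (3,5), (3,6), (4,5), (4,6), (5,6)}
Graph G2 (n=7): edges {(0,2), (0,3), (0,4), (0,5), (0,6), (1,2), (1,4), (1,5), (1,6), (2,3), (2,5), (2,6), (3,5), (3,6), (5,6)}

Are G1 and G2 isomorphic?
Yes, isomorphic

The graphs are isomorphic.
One valid mapping φ: V(G1) → V(G2): 0→3, 1→4, 2→0, 3→2, 4→1, 5→6, 6→5

Verify φ preserves adjacency — for each edge of G1, its image is an edge of G2:
  (0,2) → (φ(0),φ(2)) = (0,3) ∈ E(G2) ✓
  (0,3) → (φ(0),φ(3)) = (2,3) ∈ E(G2) ✓
  (0,5) → (φ(0),φ(5)) = (3,6) ∈ E(G2) ✓
  (0,6) → (φ(0),φ(6)) = (3,5) ∈ E(G2) ✓
  (1,2) → (φ(1),φ(2)) = (0,4) ∈ E(G2) ✓
  (1,4) → (φ(1),φ(4)) = (1,4) ∈ E(G2) ✓
  (2,3) → (φ(2),φ(3)) = (0,2) ∈ E(G2) ✓
  (2,5) → (φ(2),φ(5)) = (0,6) ∈ E(G2) ✓
  (2,6) → (φ(2),φ(6)) = (0,5) ∈ E(G2) ✓
  (3,4) → (φ(3),φ(4)) = (1,2) ∈ E(G2) ✓
  (3,5) → (φ(3),φ(5)) = (2,6) ∈ E(G2) ✓
  (3,6) → (φ(3),φ(6)) = (2,5) ∈ E(G2) ✓
  (4,5) → (φ(4),φ(5)) = (1,6) ∈ E(G2) ✓
  (4,6) → (φ(4),φ(6)) = (1,5) ∈ E(G2) ✓
  (5,6) → (φ(5),φ(6)) = (5,6) ∈ E(G2) ✓
All 15 edges of G1 map to edges of G2, and |E(G1)| = |E(G2)| = 15, so φ is a bijection on edges as well as vertices. Hence G1 ≅ G2.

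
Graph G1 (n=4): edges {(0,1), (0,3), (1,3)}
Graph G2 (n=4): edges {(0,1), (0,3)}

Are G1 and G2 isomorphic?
No, not isomorphic

The graphs are NOT isomorphic.

Degrees in G1: deg(0)=2, deg(1)=2, deg(2)=0, deg(3)=2.
Sorted degree sequence of G1: [2, 2, 2, 0].
Degrees in G2: deg(0)=2, deg(1)=1, deg(2)=0, deg(3)=1.
Sorted degree sequence of G2: [2, 1, 1, 0].
The (sorted) degree sequence is an isomorphism invariant, so since G1 and G2 have different degree sequences they cannot be isomorphic.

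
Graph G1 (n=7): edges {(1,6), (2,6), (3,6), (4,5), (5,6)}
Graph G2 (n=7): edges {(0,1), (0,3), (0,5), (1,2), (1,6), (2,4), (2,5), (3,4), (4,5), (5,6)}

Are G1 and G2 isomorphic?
No, not isomorphic

The graphs are NOT isomorphic.

Degrees in G1: deg(0)=0, deg(1)=1, deg(2)=1, deg(3)=1, deg(4)=1, deg(5)=2, deg(6)=4.
Sorted degree sequence of G1: [4, 2, 1, 1, 1, 1, 0].
Degrees in G2: deg(0)=3, deg(1)=3, deg(2)=3, deg(3)=2, deg(4)=3, deg(5)=4, deg(6)=2.
Sorted degree sequence of G2: [4, 3, 3, 3, 3, 2, 2].
The (sorted) degree sequence is an isomorphism invariant, so since G1 and G2 have different degree sequences they cannot be isomorphic.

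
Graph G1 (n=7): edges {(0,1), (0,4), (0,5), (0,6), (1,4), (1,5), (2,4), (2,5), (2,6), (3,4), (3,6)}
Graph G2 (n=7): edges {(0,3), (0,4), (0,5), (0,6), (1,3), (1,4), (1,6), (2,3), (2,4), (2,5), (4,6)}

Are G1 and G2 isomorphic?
Yes, isomorphic

The graphs are isomorphic.
One valid mapping φ: V(G1) → V(G2): 0→4, 1→6, 2→3, 3→5, 4→0, 5→1, 6→2

Verify φ preserves adjacency — for each edge of G1, its image is an edge of G2:
  (0,1) → (φ(0),φ(1)) = (4,6) ∈ E(G2) ✓
  (0,4) → (φ(0),φ(4)) = (0,4) ∈ E(G2) ✓
  (0,5) → (φ(0),φ(5)) = (1,4) ∈ E(G2) ✓
  (0,6) → (φ(0),φ(6)) = (2,4) ∈ E(G2) ✓
  (1,4) → (φ(1),φ(4)) = (0,6) ∈ E(G2) ✓
  (1,5) → (φ(1),φ(5)) = (1,6) ∈ E(G2) ✓
  (2,4) → (φ(2),φ(4)) = (0,3) ∈ E(G2) ✓
  (2,5) → (φ(2),φ(5)) = (1,3) ∈ E(G2) ✓
  (2,6) → (φ(2),φ(6)) = (2,3) ∈ E(G2) ✓
  (3,4) → (φ(3),φ(4)) = (0,5) ∈ E(G2) ✓
  (3,6) → (φ(3),φ(6)) = (2,5) ∈ E(G2) ✓
All 11 edges of G1 map to edges of G2, and |E(G1)| = |E(G2)| = 11, so φ is a bijection on edges as well as vertices. Hence G1 ≅ G2.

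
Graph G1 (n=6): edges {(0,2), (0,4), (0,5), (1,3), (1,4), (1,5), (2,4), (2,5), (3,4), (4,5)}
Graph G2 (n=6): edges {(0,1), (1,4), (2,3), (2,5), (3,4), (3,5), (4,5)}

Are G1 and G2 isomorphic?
No, not isomorphic

The graphs are NOT isomorphic.

Counting triangles (3-cliques): G1 has 6, G2 has 2.
Triangle count is an isomorphism invariant, so differing triangle counts rule out isomorphism.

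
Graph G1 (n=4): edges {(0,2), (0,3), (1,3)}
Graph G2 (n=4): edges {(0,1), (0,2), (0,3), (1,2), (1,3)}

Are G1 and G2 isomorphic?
No, not isomorphic

The graphs are NOT isomorphic.

Counting triangles (3-cliques): G1 has 0, G2 has 2.
Triangle count is an isomorphism invariant, so differing triangle counts rule out isomorphism.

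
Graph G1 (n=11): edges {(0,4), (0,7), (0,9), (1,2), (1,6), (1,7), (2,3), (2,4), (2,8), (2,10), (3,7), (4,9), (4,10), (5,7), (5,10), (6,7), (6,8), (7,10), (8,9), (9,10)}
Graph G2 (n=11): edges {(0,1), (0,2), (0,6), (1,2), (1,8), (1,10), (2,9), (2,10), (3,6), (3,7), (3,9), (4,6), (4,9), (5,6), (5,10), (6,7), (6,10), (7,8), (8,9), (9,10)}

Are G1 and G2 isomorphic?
Yes, isomorphic

The graphs are isomorphic.
One valid mapping φ: V(G1) → V(G2): 0→0, 1→3, 2→9, 3→4, 4→2, 5→5, 6→7, 7→6, 8→8, 9→1, 10→10

Verify φ preserves adjacency — for each edge of G1, its image is an edge of G2:
  (0,4) → (φ(0),φ(4)) = (0,2) ∈ E(G2) ✓
  (0,7) → (φ(0),φ(7)) = (0,6) ∈ E(G2) ✓
  (0,9) → (φ(0),φ(9)) = (0,1) ∈ E(G2) ✓
  (1,2) → (φ(1),φ(2)) = (3,9) ∈ E(G2) ✓
  (1,6) → (φ(1),φ(6)) = (3,7) ∈ E(G2) ✓
  (1,7) → (φ(1),φ(7)) = (3,6) ∈ E(G2) ✓
  (2,3) → (φ(2),φ(3)) = (4,9) ∈ E(G2) ✓
  (2,4) → (φ(2),φ(4)) = (2,9) ∈ E(G2) ✓
  (2,8) → (φ(2),φ(8)) = (8,9) ∈ E(G2) ✓
  (2,10) → (φ(2),φ(10)) = (9,10) ∈ E(G2) ✓
  (3,7) → (φ(3),φ(7)) = (4,6) ∈ E(G2) ✓
  (4,9) → (φ(4),φ(9)) = (1,2) ∈ E(G2) ✓
  (4,10) → (φ(4),φ(10)) = (2,10) ∈ E(G2) ✓
  (5,7) → (φ(5),φ(7)) = (5,6) ∈ E(G2) ✓
  (5,10) → (φ(5),φ(10)) = (5,10) ∈ E(G2) ✓
  (6,7) → (φ(6),φ(7)) = (6,7) ∈ E(G2) ✓
  (6,8) → (φ(6),φ(8)) = (7,8) ∈ E(G2) ✓
  (7,10) → (φ(7),φ(10)) = (6,10) ∈ E(G2) ✓
  (8,9) → (φ(8),φ(9)) = (1,8) ∈ E(G2) ✓
  (9,10) → (φ(9),φ(10)) = (1,10) ∈ E(G2) ✓
All 20 edges of G1 map to edges of G2, and |E(G1)| = |E(G2)| = 20, so φ is a bijection on edges as well as vertices. Hence G1 ≅ G2.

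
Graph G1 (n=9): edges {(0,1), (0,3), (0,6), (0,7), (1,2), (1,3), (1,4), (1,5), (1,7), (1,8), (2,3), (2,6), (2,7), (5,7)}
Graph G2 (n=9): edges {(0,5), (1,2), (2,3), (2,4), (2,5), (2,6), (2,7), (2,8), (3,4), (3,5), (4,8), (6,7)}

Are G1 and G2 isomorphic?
No, not isomorphic

The graphs are NOT isomorphic.

Degrees in G1: deg(0)=4, deg(1)=7, deg(2)=4, deg(3)=3, deg(4)=1, deg(5)=2, deg(6)=2, deg(7)=4, deg(8)=1.
Sorted degree sequence of G1: [7, 4, 4, 4, 3, 2, 2, 1, 1].
Degrees in G2: deg(0)=1, deg(1)=1, deg(2)=7, deg(3)=3, deg(4)=3, deg(5)=3, deg(6)=2, deg(7)=2, deg(8)=2.
Sorted degree sequence of G2: [7, 3, 3, 3, 2, 2, 2, 1, 1].
The (sorted) degree sequence is an isomorphism invariant, so since G1 and G2 have different degree sequences they cannot be isomorphic.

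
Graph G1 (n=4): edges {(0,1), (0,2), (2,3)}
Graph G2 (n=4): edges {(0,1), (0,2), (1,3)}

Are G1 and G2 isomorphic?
Yes, isomorphic

The graphs are isomorphic.
One valid mapping φ: V(G1) → V(G2): 0→0, 1→2, 2→1, 3→3

Verify φ preserves adjacency — for each edge of G1, its image is an edge of G2:
  (0,1) → (φ(0),φ(1)) = (0,2) ∈ E(G2) ✓
  (0,2) → (φ(0),φ(2)) = (0,1) ∈ E(G2) ✓
  (2,3) → (φ(2),φ(3)) = (1,3) ∈ E(G2) ✓
All 3 edges of G1 map to edges of G2, and |E(G1)| = |E(G2)| = 3, so φ is a bijection on edges as well as vertices. Hence G1 ≅ G2.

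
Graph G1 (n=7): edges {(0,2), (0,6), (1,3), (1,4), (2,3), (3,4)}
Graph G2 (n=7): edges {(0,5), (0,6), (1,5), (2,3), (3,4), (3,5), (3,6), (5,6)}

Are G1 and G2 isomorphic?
No, not isomorphic

The graphs are NOT isomorphic.

Degrees in G1: deg(0)=2, deg(1)=2, deg(2)=2, deg(3)=3, deg(4)=2, deg(5)=0, deg(6)=1.
Sorted degree sequence of G1: [3, 2, 2, 2, 2, 1, 0].
Degrees in G2: deg(0)=2, deg(1)=1, deg(2)=1, deg(3)=4, deg(4)=1, deg(5)=4, deg(6)=3.
Sorted degree sequence of G2: [4, 4, 3, 2, 1, 1, 1].
The (sorted) degree sequence is an isomorphism invariant, so since G1 and G2 have different degree sequences they cannot be isomorphic.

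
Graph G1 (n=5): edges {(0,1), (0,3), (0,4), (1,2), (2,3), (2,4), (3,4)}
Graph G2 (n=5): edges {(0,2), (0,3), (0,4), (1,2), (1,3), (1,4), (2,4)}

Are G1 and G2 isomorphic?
Yes, isomorphic

The graphs are isomorphic.
One valid mapping φ: V(G1) → V(G2): 0→1, 1→3, 2→0, 3→4, 4→2

Verify φ preserves adjacency — for each edge of G1, its image is an edge of G2:
  (0,1) → (φ(0),φ(1)) = (1,3) ∈ E(G2) ✓
  (0,3) → (φ(0),φ(3)) = (1,4) ∈ E(G2) ✓
  (0,4) → (φ(0),φ(4)) = (1,2) ∈ E(G2) ✓
  (1,2) → (φ(1),φ(2)) = (0,3) ∈ E(G2) ✓
  (2,3) → (φ(2),φ(3)) = (0,4) ∈ E(G2) ✓
  (2,4) → (φ(2),φ(4)) = (0,2) ∈ E(G2) ✓
  (3,4) → (φ(3),φ(4)) = (2,4) ∈ E(G2) ✓
All 7 edges of G1 map to edges of G2, and |E(G1)| = |E(G2)| = 7, so φ is a bijection on edges as well as vertices. Hence G1 ≅ G2.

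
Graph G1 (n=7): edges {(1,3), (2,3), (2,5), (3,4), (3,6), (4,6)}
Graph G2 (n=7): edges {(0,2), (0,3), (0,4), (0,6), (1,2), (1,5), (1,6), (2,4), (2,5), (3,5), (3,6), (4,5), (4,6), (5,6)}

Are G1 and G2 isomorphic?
No, not isomorphic

The graphs are NOT isomorphic.

Degrees in G1: deg(0)=0, deg(1)=1, deg(2)=2, deg(3)=4, deg(4)=2, deg(5)=1, deg(6)=2.
Sorted degree sequence of G1: [4, 2, 2, 2, 1, 1, 0].
Degrees in G2: deg(0)=4, deg(1)=3, deg(2)=4, deg(3)=3, deg(4)=4, deg(5)=5, deg(6)=5.
Sorted degree sequence of G2: [5, 5, 4, 4, 4, 3, 3].
The (sorted) degree sequence is an isomorphism invariant, so since G1 and G2 have different degree sequences they cannot be isomorphic.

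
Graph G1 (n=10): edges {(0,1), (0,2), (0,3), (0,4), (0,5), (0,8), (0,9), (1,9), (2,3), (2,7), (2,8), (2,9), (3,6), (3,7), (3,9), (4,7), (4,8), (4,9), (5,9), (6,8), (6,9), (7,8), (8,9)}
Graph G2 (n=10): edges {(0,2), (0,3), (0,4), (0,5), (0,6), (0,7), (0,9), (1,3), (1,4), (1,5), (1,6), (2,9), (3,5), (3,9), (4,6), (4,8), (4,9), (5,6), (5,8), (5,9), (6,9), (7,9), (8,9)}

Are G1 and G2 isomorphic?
Yes, isomorphic

The graphs are isomorphic.
One valid mapping φ: V(G1) → V(G2): 0→0, 1→7, 2→6, 3→4, 4→3, 5→2, 6→8, 7→1, 8→5, 9→9

Verify φ preserves adjacency — for each edge of G1, its image is an edge of G2:
  (0,1) → (φ(0),φ(1)) = (0,7) ∈ E(G2) ✓
  (0,2) → (φ(0),φ(2)) = (0,6) ∈ E(G2) ✓
  (0,3) → (φ(0),φ(3)) = (0,4) ∈ E(G2) ✓
  (0,4) → (φ(0),φ(4)) = (0,3) ∈ E(G2) ✓
  (0,5) → (φ(0),φ(5)) = (0,2) ∈ E(G2) ✓
  (0,8) → (φ(0),φ(8)) = (0,5) ∈ E(G2) ✓
  (0,9) → (φ(0),φ(9)) = (0,9) ∈ E(G2) ✓
  (1,9) → (φ(1),φ(9)) = (7,9) ∈ E(G2) ✓
  (2,3) → (φ(2),φ(3)) = (4,6) ∈ E(G2) ✓
  (2,7) → (φ(2),φ(7)) = (1,6) ∈ E(G2) ✓
  (2,8) → (φ(2),φ(8)) = (5,6) ∈ E(G2) ✓
  (2,9) → (φ(2),φ(9)) = (6,9) ∈ E(G2) ✓
  (3,6) → (φ(3),φ(6)) = (4,8) ∈ E(G2) ✓
  (3,7) → (φ(3),φ(7)) = (1,4) ∈ E(G2) ✓
  (3,9) → (φ(3),φ(9)) = (4,9) ∈ E(G2) ✓
  (4,7) → (φ(4),φ(7)) = (1,3) ∈ E(G2) ✓
  (4,8) → (φ(4),φ(8)) = (3,5) ∈ E(G2) ✓
  (4,9) → (φ(4),φ(9)) = (3,9) ∈ E(G2) ✓
  (5,9) → (φ(5),φ(9)) = (2,9) ∈ E(G2) ✓
  (6,8) → (φ(6),φ(8)) = (5,8) ∈ E(G2) ✓
  (6,9) → (φ(6),φ(9)) = (8,9) ∈ E(G2) ✓
  (7,8) → (φ(7),φ(8)) = (1,5) ∈ E(G2) ✓
  (8,9) → (φ(8),φ(9)) = (5,9) ∈ E(G2) ✓
All 23 edges of G1 map to edges of G2, and |E(G1)| = |E(G2)| = 23, so φ is a bijection on edges as well as vertices. Hence G1 ≅ G2.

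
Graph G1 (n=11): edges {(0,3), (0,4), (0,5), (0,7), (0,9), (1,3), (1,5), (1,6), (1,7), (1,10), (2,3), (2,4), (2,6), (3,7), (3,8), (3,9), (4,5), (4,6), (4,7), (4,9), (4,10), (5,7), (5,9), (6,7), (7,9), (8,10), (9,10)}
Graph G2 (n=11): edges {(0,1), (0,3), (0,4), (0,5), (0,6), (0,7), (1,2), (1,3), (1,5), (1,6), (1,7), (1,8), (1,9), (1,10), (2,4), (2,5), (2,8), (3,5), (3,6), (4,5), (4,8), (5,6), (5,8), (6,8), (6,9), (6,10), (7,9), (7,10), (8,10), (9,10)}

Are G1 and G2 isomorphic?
No, not isomorphic

The graphs are NOT isomorphic.

Counting triangles (3-cliques): G1 has 19, G2 has 30.
Triangle count is an isomorphism invariant, so differing triangle counts rule out isomorphism.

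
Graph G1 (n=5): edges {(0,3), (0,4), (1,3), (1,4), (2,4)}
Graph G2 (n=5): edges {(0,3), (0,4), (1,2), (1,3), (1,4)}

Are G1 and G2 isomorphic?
Yes, isomorphic

The graphs are isomorphic.
One valid mapping φ: V(G1) → V(G2): 0→3, 1→4, 2→2, 3→0, 4→1

Verify φ preserves adjacency — for each edge of G1, its image is an edge of G2:
  (0,3) → (φ(0),φ(3)) = (0,3) ∈ E(G2) ✓
  (0,4) → (φ(0),φ(4)) = (1,3) ∈ E(G2) ✓
  (1,3) → (φ(1),φ(3)) = (0,4) ∈ E(G2) ✓
  (1,4) → (φ(1),φ(4)) = (1,4) ∈ E(G2) ✓
  (2,4) → (φ(2),φ(4)) = (1,2) ∈ E(G2) ✓
All 5 edges of G1 map to edges of G2, and |E(G1)| = |E(G2)| = 5, so φ is a bijection on edges as well as vertices. Hence G1 ≅ G2.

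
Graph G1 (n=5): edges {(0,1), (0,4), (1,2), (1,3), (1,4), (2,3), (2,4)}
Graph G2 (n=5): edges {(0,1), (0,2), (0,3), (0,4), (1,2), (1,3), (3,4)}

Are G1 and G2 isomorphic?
Yes, isomorphic

The graphs are isomorphic.
One valid mapping φ: V(G1) → V(G2): 0→4, 1→0, 2→1, 3→2, 4→3

Verify φ preserves adjacency — for each edge of G1, its image is an edge of G2:
  (0,1) → (φ(0),φ(1)) = (0,4) ∈ E(G2) ✓
  (0,4) → (φ(0),φ(4)) = (3,4) ∈ E(G2) ✓
  (1,2) → (φ(1),φ(2)) = (0,1) ∈ E(G2) ✓
  (1,3) → (φ(1),φ(3)) = (0,2) ∈ E(G2) ✓
  (1,4) → (φ(1),φ(4)) = (0,3) ∈ E(G2) ✓
  (2,3) → (φ(2),φ(3)) = (1,2) ∈ E(G2) ✓
  (2,4) → (φ(2),φ(4)) = (1,3) ∈ E(G2) ✓
All 7 edges of G1 map to edges of G2, and |E(G1)| = |E(G2)| = 7, so φ is a bijection on edges as well as vertices. Hence G1 ≅ G2.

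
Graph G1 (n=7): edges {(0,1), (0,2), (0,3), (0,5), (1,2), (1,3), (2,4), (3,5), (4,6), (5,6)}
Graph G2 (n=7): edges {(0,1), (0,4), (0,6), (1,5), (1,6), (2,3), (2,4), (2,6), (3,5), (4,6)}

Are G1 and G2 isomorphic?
Yes, isomorphic

The graphs are isomorphic.
One valid mapping φ: V(G1) → V(G2): 0→6, 1→4, 2→2, 3→0, 4→3, 5→1, 6→5

Verify φ preserves adjacency — for each edge of G1, its image is an edge of G2:
  (0,1) → (φ(0),φ(1)) = (4,6) ∈ E(G2) ✓
  (0,2) → (φ(0),φ(2)) = (2,6) ∈ E(G2) ✓
  (0,3) → (φ(0),φ(3)) = (0,6) ∈ E(G2) ✓
  (0,5) → (φ(0),φ(5)) = (1,6) ∈ E(G2) ✓
  (1,2) → (φ(1),φ(2)) = (2,4) ∈ E(G2) ✓
  (1,3) → (φ(1),φ(3)) = (0,4) ∈ E(G2) ✓
  (2,4) → (φ(2),φ(4)) = (2,3) ∈ E(G2) ✓
  (3,5) → (φ(3),φ(5)) = (0,1) ∈ E(G2) ✓
  (4,6) → (φ(4),φ(6)) = (3,5) ∈ E(G2) ✓
  (5,6) → (φ(5),φ(6)) = (1,5) ∈ E(G2) ✓
All 10 edges of G1 map to edges of G2, and |E(G1)| = |E(G2)| = 10, so φ is a bijection on edges as well as vertices. Hence G1 ≅ G2.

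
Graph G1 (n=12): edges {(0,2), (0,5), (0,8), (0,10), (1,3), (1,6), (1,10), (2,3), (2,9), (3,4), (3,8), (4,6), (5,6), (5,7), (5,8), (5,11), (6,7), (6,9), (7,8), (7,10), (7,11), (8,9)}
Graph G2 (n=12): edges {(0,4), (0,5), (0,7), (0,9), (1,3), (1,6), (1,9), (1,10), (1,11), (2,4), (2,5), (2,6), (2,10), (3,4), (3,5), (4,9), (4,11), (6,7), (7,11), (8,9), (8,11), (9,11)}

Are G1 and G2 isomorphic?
Yes, isomorphic

The graphs are isomorphic.
One valid mapping φ: V(G1) → V(G2): 0→0, 1→6, 2→5, 3→2, 4→10, 5→9, 6→1, 7→11, 8→4, 9→3, 10→7, 11→8

Verify φ preserves adjacency — for each edge of G1, its image is an edge of G2:
  (0,2) → (φ(0),φ(2)) = (0,5) ∈ E(G2) ✓
  (0,5) → (φ(0),φ(5)) = (0,9) ∈ E(G2) ✓
  (0,8) → (φ(0),φ(8)) = (0,4) ∈ E(G2) ✓
  (0,10) → (φ(0),φ(10)) = (0,7) ∈ E(G2) ✓
  (1,3) → (φ(1),φ(3)) = (2,6) ∈ E(G2) ✓
  (1,6) → (φ(1),φ(6)) = (1,6) ∈ E(G2) ✓
  (1,10) → (φ(1),φ(10)) = (6,7) ∈ E(G2) ✓
  (2,3) → (φ(2),φ(3)) = (2,5) ∈ E(G2) ✓
  (2,9) → (φ(2),φ(9)) = (3,5) ∈ E(G2) ✓
  (3,4) → (φ(3),φ(4)) = (2,10) ∈ E(G2) ✓
  (3,8) → (φ(3),φ(8)) = (2,4) ∈ E(G2) ✓
  (4,6) → (φ(4),φ(6)) = (1,10) ∈ E(G2) ✓
  (5,6) → (φ(5),φ(6)) = (1,9) ∈ E(G2) ✓
  (5,7) → (φ(5),φ(7)) = (9,11) ∈ E(G2) ✓
  (5,8) → (φ(5),φ(8)) = (4,9) ∈ E(G2) ✓
  (5,11) → (φ(5),φ(11)) = (8,9) ∈ E(G2) ✓
  (6,7) → (φ(6),φ(7)) = (1,11) ∈ E(G2) ✓
  (6,9) → (φ(6),φ(9)) = (1,3) ∈ E(G2) ✓
  (7,8) → (φ(7),φ(8)) = (4,11) ∈ E(G2) ✓
  (7,10) → (φ(7),φ(10)) = (7,11) ∈ E(G2) ✓
  (7,11) → (φ(7),φ(11)) = (8,11) ∈ E(G2) ✓
  (8,9) → (φ(8),φ(9)) = (3,4) ∈ E(G2) ✓
All 22 edges of G1 map to edges of G2, and |E(G1)| = |E(G2)| = 22, so φ is a bijection on edges as well as vertices. Hence G1 ≅ G2.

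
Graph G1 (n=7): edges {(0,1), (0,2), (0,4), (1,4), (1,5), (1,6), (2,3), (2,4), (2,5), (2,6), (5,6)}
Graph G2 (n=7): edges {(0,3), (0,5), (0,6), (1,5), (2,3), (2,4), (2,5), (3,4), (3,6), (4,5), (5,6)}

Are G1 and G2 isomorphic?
Yes, isomorphic

The graphs are isomorphic.
One valid mapping φ: V(G1) → V(G2): 0→0, 1→3, 2→5, 3→1, 4→6, 5→4, 6→2

Verify φ preserves adjacency — for each edge of G1, its image is an edge of G2:
  (0,1) → (φ(0),φ(1)) = (0,3) ∈ E(G2) ✓
  (0,2) → (φ(0),φ(2)) = (0,5) ∈ E(G2) ✓
  (0,4) → (φ(0),φ(4)) = (0,6) ∈ E(G2) ✓
  (1,4) → (φ(1),φ(4)) = (3,6) ∈ E(G2) ✓
  (1,5) → (φ(1),φ(5)) = (3,4) ∈ E(G2) ✓
  (1,6) → (φ(1),φ(6)) = (2,3) ∈ E(G2) ✓
  (2,3) → (φ(2),φ(3)) = (1,5) ∈ E(G2) ✓
  (2,4) → (φ(2),φ(4)) = (5,6) ∈ E(G2) ✓
  (2,5) → (φ(2),φ(5)) = (4,5) ∈ E(G2) ✓
  (2,6) → (φ(2),φ(6)) = (2,5) ∈ E(G2) ✓
  (5,6) → (φ(5),φ(6)) = (2,4) ∈ E(G2) ✓
All 11 edges of G1 map to edges of G2, and |E(G1)| = |E(G2)| = 11, so φ is a bijection on edges as well as vertices. Hence G1 ≅ G2.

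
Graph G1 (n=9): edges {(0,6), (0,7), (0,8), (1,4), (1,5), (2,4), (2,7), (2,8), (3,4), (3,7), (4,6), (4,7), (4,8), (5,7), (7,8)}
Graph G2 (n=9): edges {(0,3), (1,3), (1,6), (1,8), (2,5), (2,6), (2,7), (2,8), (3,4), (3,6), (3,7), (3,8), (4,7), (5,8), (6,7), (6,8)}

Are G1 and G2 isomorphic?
No, not isomorphic

The graphs are NOT isomorphic.

Counting triangles (3-cliques): G1 has 6, G2 has 9.
Triangle count is an isomorphism invariant, so differing triangle counts rule out isomorphism.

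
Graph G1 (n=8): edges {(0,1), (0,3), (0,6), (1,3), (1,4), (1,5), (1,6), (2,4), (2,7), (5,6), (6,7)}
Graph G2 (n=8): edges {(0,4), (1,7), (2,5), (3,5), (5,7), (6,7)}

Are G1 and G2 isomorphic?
No, not isomorphic

The graphs are NOT isomorphic.

Connected components of G1: 1 component(s) with vertex sets [[0, 1, 2, 3, 4, 5, 6, 7]], sizes [8].
Connected components of G2: 2 component(s) with vertex sets [[0, 4], [1, 2, 3, 5, 6, 7]], sizes [2, 6].
The number of connected components (and the multiset of component sizes) is an isomorphism invariant — an isomorphism maps each component of G1 bijectively onto a component of G2. Since G1 has 1 component(s) and G2 has 2, they cannot be isomorphic.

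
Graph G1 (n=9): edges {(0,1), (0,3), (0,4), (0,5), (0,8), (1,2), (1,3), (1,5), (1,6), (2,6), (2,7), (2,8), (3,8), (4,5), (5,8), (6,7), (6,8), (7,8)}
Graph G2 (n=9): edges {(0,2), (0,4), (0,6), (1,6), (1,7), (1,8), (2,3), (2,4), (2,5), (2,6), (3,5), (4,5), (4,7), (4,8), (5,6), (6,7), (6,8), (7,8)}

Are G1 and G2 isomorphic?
Yes, isomorphic

The graphs are isomorphic.
One valid mapping φ: V(G1) → V(G2): 0→2, 1→4, 2→7, 3→0, 4→3, 5→5, 6→8, 7→1, 8→6

Verify φ preserves adjacency — for each edge of G1, its image is an edge of G2:
  (0,1) → (φ(0),φ(1)) = (2,4) ∈ E(G2) ✓
  (0,3) → (φ(0),φ(3)) = (0,2) ∈ E(G2) ✓
  (0,4) → (φ(0),φ(4)) = (2,3) ∈ E(G2) ✓
  (0,5) → (φ(0),φ(5)) = (2,5) ∈ E(G2) ✓
  (0,8) → (φ(0),φ(8)) = (2,6) ∈ E(G2) ✓
  (1,2) → (φ(1),φ(2)) = (4,7) ∈ E(G2) ✓
  (1,3) → (φ(1),φ(3)) = (0,4) ∈ E(G2) ✓
  (1,5) → (φ(1),φ(5)) = (4,5) ∈ E(G2) ✓
  (1,6) → (φ(1),φ(6)) = (4,8) ∈ E(G2) ✓
  (2,6) → (φ(2),φ(6)) = (7,8) ∈ E(G2) ✓
  (2,7) → (φ(2),φ(7)) = (1,7) ∈ E(G2) ✓
  (2,8) → (φ(2),φ(8)) = (6,7) ∈ E(G2) ✓
  (3,8) → (φ(3),φ(8)) = (0,6) ∈ E(G2) ✓
  (4,5) → (φ(4),φ(5)) = (3,5) ∈ E(G2) ✓
  (5,8) → (φ(5),φ(8)) = (5,6) ∈ E(G2) ✓
  (6,7) → (φ(6),φ(7)) = (1,8) ∈ E(G2) ✓
  (6,8) → (φ(6),φ(8)) = (6,8) ∈ E(G2) ✓
  (7,8) → (φ(7),φ(8)) = (1,6) ∈ E(G2) ✓
All 18 edges of G1 map to edges of G2, and |E(G1)| = |E(G2)| = 18, so φ is a bijection on edges as well as vertices. Hence G1 ≅ G2.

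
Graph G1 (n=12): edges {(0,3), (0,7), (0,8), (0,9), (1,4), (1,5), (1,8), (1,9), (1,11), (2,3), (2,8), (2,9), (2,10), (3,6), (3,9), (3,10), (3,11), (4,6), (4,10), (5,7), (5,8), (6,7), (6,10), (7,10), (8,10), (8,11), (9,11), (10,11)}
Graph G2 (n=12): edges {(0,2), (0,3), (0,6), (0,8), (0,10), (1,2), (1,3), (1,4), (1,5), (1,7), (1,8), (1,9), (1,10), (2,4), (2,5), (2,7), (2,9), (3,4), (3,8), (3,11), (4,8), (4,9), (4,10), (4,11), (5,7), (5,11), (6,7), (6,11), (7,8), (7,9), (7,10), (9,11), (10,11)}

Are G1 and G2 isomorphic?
No, not isomorphic

The graphs are NOT isomorphic.

Degrees in G1: deg(0)=4, deg(1)=5, deg(2)=4, deg(3)=6, deg(4)=3, deg(5)=3, deg(6)=4, deg(7)=4, deg(8)=6, deg(9)=5, deg(10)=7, deg(11)=5.
Sorted degree sequence of G1: [7, 6, 6, 5, 5, 5, 4, 4, 4, 4, 3, 3].
Degrees in G2: deg(0)=5, deg(1)=8, deg(2)=6, deg(3)=5, deg(4)=7, deg(5)=4, deg(6)=3, deg(7)=7, deg(8)=5, deg(9)=5, deg(10)=5, deg(11)=6.
Sorted degree sequence of G2: [8, 7, 7, 6, 6, 5, 5, 5, 5, 5, 4, 3].
The (sorted) degree sequence is an isomorphism invariant, so since G1 and G2 have different degree sequences they cannot be isomorphic.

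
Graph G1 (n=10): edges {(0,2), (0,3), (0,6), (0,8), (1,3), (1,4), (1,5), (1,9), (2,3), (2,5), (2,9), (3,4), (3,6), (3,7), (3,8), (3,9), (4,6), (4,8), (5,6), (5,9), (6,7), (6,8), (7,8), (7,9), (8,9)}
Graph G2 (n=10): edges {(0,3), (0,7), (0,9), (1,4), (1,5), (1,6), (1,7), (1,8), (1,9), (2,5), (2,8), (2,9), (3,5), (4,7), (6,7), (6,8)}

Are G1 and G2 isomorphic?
No, not isomorphic

The graphs are NOT isomorphic.

Degrees in G1: deg(0)=4, deg(1)=4, deg(2)=4, deg(3)=8, deg(4)=4, deg(5)=4, deg(6)=6, deg(7)=4, deg(8)=6, deg(9)=6.
Sorted degree sequence of G1: [8, 6, 6, 6, 4, 4, 4, 4, 4, 4].
Degrees in G2: deg(0)=3, deg(1)=6, deg(2)=3, deg(3)=2, deg(4)=2, deg(5)=3, deg(6)=3, deg(7)=4, deg(8)=3, deg(9)=3.
Sorted degree sequence of G2: [6, 4, 3, 3, 3, 3, 3, 3, 2, 2].
The (sorted) degree sequence is an isomorphism invariant, so since G1 and G2 have different degree sequences they cannot be isomorphic.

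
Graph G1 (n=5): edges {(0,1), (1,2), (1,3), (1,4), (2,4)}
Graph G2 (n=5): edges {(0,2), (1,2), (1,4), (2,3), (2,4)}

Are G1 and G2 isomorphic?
Yes, isomorphic

The graphs are isomorphic.
One valid mapping φ: V(G1) → V(G2): 0→3, 1→2, 2→4, 3→0, 4→1

Verify φ preserves adjacency — for each edge of G1, its image is an edge of G2:
  (0,1) → (φ(0),φ(1)) = (2,3) ∈ E(G2) ✓
  (1,2) → (φ(1),φ(2)) = (2,4) ∈ E(G2) ✓
  (1,3) → (φ(1),φ(3)) = (0,2) ∈ E(G2) ✓
  (1,4) → (φ(1),φ(4)) = (1,2) ∈ E(G2) ✓
  (2,4) → (φ(2),φ(4)) = (1,4) ∈ E(G2) ✓
All 5 edges of G1 map to edges of G2, and |E(G1)| = |E(G2)| = 5, so φ is a bijection on edges as well as vertices. Hence G1 ≅ G2.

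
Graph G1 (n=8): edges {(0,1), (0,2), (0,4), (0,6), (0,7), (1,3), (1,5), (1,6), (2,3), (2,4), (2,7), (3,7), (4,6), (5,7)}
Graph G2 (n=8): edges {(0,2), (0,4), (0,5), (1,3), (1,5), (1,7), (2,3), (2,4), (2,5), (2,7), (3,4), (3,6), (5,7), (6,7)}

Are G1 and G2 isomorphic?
Yes, isomorphic

The graphs are isomorphic.
One valid mapping φ: V(G1) → V(G2): 0→2, 1→3, 2→5, 3→1, 4→0, 5→6, 6→4, 7→7

Verify φ preserves adjacency — for each edge of G1, its image is an edge of G2:
  (0,1) → (φ(0),φ(1)) = (2,3) ∈ E(G2) ✓
  (0,2) → (φ(0),φ(2)) = (2,5) ∈ E(G2) ✓
  (0,4) → (φ(0),φ(4)) = (0,2) ∈ E(G2) ✓
  (0,6) → (φ(0),φ(6)) = (2,4) ∈ E(G2) ✓
  (0,7) → (φ(0),φ(7)) = (2,7) ∈ E(G2) ✓
  (1,3) → (φ(1),φ(3)) = (1,3) ∈ E(G2) ✓
  (1,5) → (φ(1),φ(5)) = (3,6) ∈ E(G2) ✓
  (1,6) → (φ(1),φ(6)) = (3,4) ∈ E(G2) ✓
  (2,3) → (φ(2),φ(3)) = (1,5) ∈ E(G2) ✓
  (2,4) → (φ(2),φ(4)) = (0,5) ∈ E(G2) ✓
  (2,7) → (φ(2),φ(7)) = (5,7) ∈ E(G2) ✓
  (3,7) → (φ(3),φ(7)) = (1,7) ∈ E(G2) ✓
  (4,6) → (φ(4),φ(6)) = (0,4) ∈ E(G2) ✓
  (5,7) → (φ(5),φ(7)) = (6,7) ∈ E(G2) ✓
All 14 edges of G1 map to edges of G2, and |E(G1)| = |E(G2)| = 14, so φ is a bijection on edges as well as vertices. Hence G1 ≅ G2.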